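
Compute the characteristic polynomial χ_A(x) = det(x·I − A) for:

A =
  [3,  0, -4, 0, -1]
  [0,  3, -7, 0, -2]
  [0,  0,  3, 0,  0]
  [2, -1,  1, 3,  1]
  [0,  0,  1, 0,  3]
x^5 - 15*x^4 + 90*x^3 - 270*x^2 + 405*x - 243

Expanding det(x·I − A) (e.g. by cofactor expansion or by noting that A is similar to its Jordan form J, which has the same characteristic polynomial as A) gives
  χ_A(x) = x^5 - 15*x^4 + 90*x^3 - 270*x^2 + 405*x - 243
which factors as (x - 3)^5. The eigenvalues (with algebraic multiplicities) are λ = 3 with multiplicity 5.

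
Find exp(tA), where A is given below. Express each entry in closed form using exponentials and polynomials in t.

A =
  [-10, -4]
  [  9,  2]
e^{tA} =
  [-6*t*exp(-4*t) + exp(-4*t), -4*t*exp(-4*t)]
  [9*t*exp(-4*t), 6*t*exp(-4*t) + exp(-4*t)]

Strategy: write A = P · J · P⁻¹ where J is a Jordan canonical form, so e^{tA} = P · e^{tJ} · P⁻¹, and e^{tJ} can be computed block-by-block.

A has Jordan form
J =
  [-4,  1]
  [ 0, -4]
(up to reordering of blocks).

Per-block formulas:
  For a 2×2 Jordan block J_2(-4): exp(t · J_2(-4)) = e^(-4t)·(I + t·N), where N is the 2×2 nilpotent shift.

After assembling e^{tJ} and conjugating by P, we get:

e^{tA} =
  [-6*t*exp(-4*t) + exp(-4*t), -4*t*exp(-4*t)]
  [9*t*exp(-4*t), 6*t*exp(-4*t) + exp(-4*t)]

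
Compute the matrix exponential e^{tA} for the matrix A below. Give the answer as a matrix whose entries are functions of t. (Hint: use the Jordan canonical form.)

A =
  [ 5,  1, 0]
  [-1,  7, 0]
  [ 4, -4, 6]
e^{tA} =
  [-t*exp(6*t) + exp(6*t), t*exp(6*t), 0]
  [-t*exp(6*t), t*exp(6*t) + exp(6*t), 0]
  [4*t*exp(6*t), -4*t*exp(6*t), exp(6*t)]

Strategy: write A = P · J · P⁻¹ where J is a Jordan canonical form, so e^{tA} = P · e^{tJ} · P⁻¹, and e^{tJ} can be computed block-by-block.

A has Jordan form
J =
  [6, 1, 0]
  [0, 6, 0]
  [0, 0, 6]
(up to reordering of blocks).

Per-block formulas:
  For a 1×1 block at λ = 6: exp(t · [6]) = [e^(6t)].
  For a 2×2 Jordan block J_2(6): exp(t · J_2(6)) = e^(6t)·(I + t·N), where N is the 2×2 nilpotent shift.

After assembling e^{tJ} and conjugating by P, we get:

e^{tA} =
  [-t*exp(6*t) + exp(6*t), t*exp(6*t), 0]
  [-t*exp(6*t), t*exp(6*t) + exp(6*t), 0]
  [4*t*exp(6*t), -4*t*exp(6*t), exp(6*t)]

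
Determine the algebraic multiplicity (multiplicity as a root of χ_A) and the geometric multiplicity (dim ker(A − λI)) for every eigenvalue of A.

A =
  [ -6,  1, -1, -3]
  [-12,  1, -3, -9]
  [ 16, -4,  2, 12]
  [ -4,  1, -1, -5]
λ = -2: alg = 4, geom = 3

Step 1 — factor the characteristic polynomial to read off the algebraic multiplicities:
  χ_A(x) = (x + 2)^4

Step 2 — compute geometric multiplicities via the rank-nullity identity g(λ) = n − rank(A − λI):
  rank(A − (-2)·I) = 1, so dim ker(A − (-2)·I) = n − 1 = 3

Summary:
  λ = -2: algebraic multiplicity = 4, geometric multiplicity = 3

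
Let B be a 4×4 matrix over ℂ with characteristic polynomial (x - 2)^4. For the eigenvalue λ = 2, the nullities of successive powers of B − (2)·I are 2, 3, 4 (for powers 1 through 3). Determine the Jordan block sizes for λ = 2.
Block sizes for λ = 2: [3, 1]

From the dimensions of kernels of powers, the number of Jordan blocks of size at least j is d_j − d_{j−1} where d_j = dim ker(N^j) (with d_0 = 0). Computing the differences gives [2, 1, 1].
The number of blocks of size exactly k is (#blocks of size ≥ k) − (#blocks of size ≥ k + 1), so the partition is: 1 block(s) of size 1, 1 block(s) of size 3.
In nonincreasing order the block sizes are [3, 1].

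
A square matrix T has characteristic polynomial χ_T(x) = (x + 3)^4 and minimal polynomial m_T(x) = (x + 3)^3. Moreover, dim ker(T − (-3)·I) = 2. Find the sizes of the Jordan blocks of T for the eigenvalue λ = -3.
Block sizes for λ = -3: [3, 1]

Step 1 — from the characteristic polynomial, algebraic multiplicity of λ = -3 is 4. From dim ker(T − (-3)·I) = 2, there are exactly 2 Jordan blocks for λ = -3.
Step 2 — from the minimal polynomial, the factor (x + 3)^3 tells us the largest block for λ = -3 has size 3.
Step 3 — with total size 4, 2 blocks, and largest block 3, the block sizes (in nonincreasing order) are [3, 1].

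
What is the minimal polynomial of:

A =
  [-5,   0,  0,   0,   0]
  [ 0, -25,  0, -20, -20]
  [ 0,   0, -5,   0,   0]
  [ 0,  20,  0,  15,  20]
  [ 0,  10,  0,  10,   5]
x^2 - 25

The characteristic polynomial is χ_A(x) = (x - 5)*(x + 5)^4, so the eigenvalues are known. The minimal polynomial is
  m_A(x) = Π_λ (x − λ)^{k_λ}
where k_λ is the size of the *largest* Jordan block for λ (equivalently, the smallest k with (A − λI)^k v = 0 for every generalised eigenvector v of λ).

  λ = -5: largest Jordan block has size 1, contributing (x + 5)
  λ = 5: largest Jordan block has size 1, contributing (x − 5)

So m_A(x) = (x - 5)*(x + 5) = x^2 - 25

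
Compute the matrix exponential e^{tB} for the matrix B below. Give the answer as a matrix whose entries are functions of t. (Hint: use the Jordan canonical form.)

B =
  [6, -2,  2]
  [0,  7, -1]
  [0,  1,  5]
e^{tB} =
  [exp(6*t), -2*t*exp(6*t), 2*t*exp(6*t)]
  [0, t*exp(6*t) + exp(6*t), -t*exp(6*t)]
  [0, t*exp(6*t), -t*exp(6*t) + exp(6*t)]

Strategy: write B = P · J · P⁻¹ where J is a Jordan canonical form, so e^{tB} = P · e^{tJ} · P⁻¹, and e^{tJ} can be computed block-by-block.

B has Jordan form
J =
  [6, 1, 0]
  [0, 6, 0]
  [0, 0, 6]
(up to reordering of blocks).

Per-block formulas:
  For a 2×2 Jordan block J_2(6): exp(t · J_2(6)) = e^(6t)·(I + t·N), where N is the 2×2 nilpotent shift.
  For a 1×1 block at λ = 6: exp(t · [6]) = [e^(6t)].

After assembling e^{tJ} and conjugating by P, we get:

e^{tB} =
  [exp(6*t), -2*t*exp(6*t), 2*t*exp(6*t)]
  [0, t*exp(6*t) + exp(6*t), -t*exp(6*t)]
  [0, t*exp(6*t), -t*exp(6*t) + exp(6*t)]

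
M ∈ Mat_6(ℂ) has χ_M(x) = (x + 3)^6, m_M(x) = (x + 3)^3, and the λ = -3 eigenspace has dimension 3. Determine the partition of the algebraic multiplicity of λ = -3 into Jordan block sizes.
Block sizes for λ = -3: [3, 2, 1]

Step 1 — from the characteristic polynomial, algebraic multiplicity of λ = -3 is 6. From dim ker(M − (-3)·I) = 3, there are exactly 3 Jordan blocks for λ = -3.
Step 2 — from the minimal polynomial, the factor (x + 3)^3 tells us the largest block for λ = -3 has size 3.
Step 3 — with total size 6, 3 blocks, and largest block 3, the block sizes (in nonincreasing order) are [3, 2, 1].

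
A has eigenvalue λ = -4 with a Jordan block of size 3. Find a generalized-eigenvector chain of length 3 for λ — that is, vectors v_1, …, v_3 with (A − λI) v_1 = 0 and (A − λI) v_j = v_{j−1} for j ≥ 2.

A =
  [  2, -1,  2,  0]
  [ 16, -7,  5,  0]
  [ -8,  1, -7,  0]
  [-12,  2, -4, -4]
A Jordan chain for λ = -4 of length 3:
v_1 = (4, 8, -8, -8)ᵀ
v_2 = (6, 16, -8, -12)ᵀ
v_3 = (1, 0, 0, 0)ᵀ

Let N = A − (-4)·I. We want v_3 with N^3 v_3 = 0 but N^2 v_3 ≠ 0; then v_{j-1} := N · v_j for j = 3, …, 2.

Pick v_3 = (1, 0, 0, 0)ᵀ.
Then v_2 = N · v_3 = (6, 16, -8, -12)ᵀ.
Then v_1 = N · v_2 = (4, 8, -8, -8)ᵀ.

Sanity check: (A − (-4)·I) v_1 = (0, 0, 0, 0)ᵀ = 0. ✓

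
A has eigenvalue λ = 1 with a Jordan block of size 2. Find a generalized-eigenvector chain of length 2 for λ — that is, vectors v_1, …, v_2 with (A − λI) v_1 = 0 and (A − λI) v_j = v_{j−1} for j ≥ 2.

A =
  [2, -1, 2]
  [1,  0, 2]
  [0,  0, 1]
A Jordan chain for λ = 1 of length 2:
v_1 = (1, 1, 0)ᵀ
v_2 = (1, 0, 0)ᵀ

Let N = A − (1)·I. We want v_2 with N^2 v_2 = 0 but N^1 v_2 ≠ 0; then v_{j-1} := N · v_j for j = 2, …, 2.

Pick v_2 = (1, 0, 0)ᵀ.
Then v_1 = N · v_2 = (1, 1, 0)ᵀ.

Sanity check: (A − (1)·I) v_1 = (0, 0, 0)ᵀ = 0. ✓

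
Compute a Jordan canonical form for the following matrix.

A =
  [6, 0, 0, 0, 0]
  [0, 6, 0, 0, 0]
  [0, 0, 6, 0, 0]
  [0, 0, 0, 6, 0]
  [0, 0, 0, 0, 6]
J_1(6) ⊕ J_1(6) ⊕ J_1(6) ⊕ J_1(6) ⊕ J_1(6)

The characteristic polynomial is
  det(x·I − A) = x^5 - 30*x^4 + 360*x^3 - 2160*x^2 + 6480*x - 7776 = (x - 6)^5

Eigenvalues and multiplicities (the geometric multiplicity of λ is n − rank(A − λI), which equals the number of Jordan blocks for λ):
  λ = 6: algebraic multiplicity = 5, geometric multiplicity = 5

Determining the block sizes for each eigenvalue:
  λ = 6: gm = am = 5, so every block has size 1 → block sizes [1, 1, 1, 1, 1]

Assembling the blocks gives a Jordan form
J =
  [6, 0, 0, 0, 0]
  [0, 6, 0, 0, 0]
  [0, 0, 6, 0, 0]
  [0, 0, 0, 6, 0]
  [0, 0, 0, 0, 6]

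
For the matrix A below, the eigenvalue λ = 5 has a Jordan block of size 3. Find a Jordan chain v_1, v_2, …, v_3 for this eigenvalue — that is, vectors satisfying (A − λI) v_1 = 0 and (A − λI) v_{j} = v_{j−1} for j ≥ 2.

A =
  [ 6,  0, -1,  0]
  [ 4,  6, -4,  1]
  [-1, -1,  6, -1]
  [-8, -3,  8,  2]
A Jordan chain for λ = 5 of length 3:
v_1 = (2, 4, 2, -4)ᵀ
v_2 = (1, 4, -1, -8)ᵀ
v_3 = (1, 0, 0, 0)ᵀ

Let N = A − (5)·I. We want v_3 with N^3 v_3 = 0 but N^2 v_3 ≠ 0; then v_{j-1} := N · v_j for j = 3, …, 2.

Pick v_3 = (1, 0, 0, 0)ᵀ.
Then v_2 = N · v_3 = (1, 4, -1, -8)ᵀ.
Then v_1 = N · v_2 = (2, 4, 2, -4)ᵀ.

Sanity check: (A − (5)·I) v_1 = (0, 0, 0, 0)ᵀ = 0. ✓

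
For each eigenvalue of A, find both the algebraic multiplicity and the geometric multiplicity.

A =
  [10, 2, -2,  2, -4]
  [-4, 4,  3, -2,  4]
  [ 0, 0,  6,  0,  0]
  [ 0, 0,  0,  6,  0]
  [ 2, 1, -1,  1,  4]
λ = 6: alg = 5, geom = 3

Step 1 — factor the characteristic polynomial to read off the algebraic multiplicities:
  χ_A(x) = (x - 6)^5

Step 2 — compute geometric multiplicities via the rank-nullity identity g(λ) = n − rank(A − λI):
  rank(A − (6)·I) = 2, so dim ker(A − (6)·I) = n − 2 = 3

Summary:
  λ = 6: algebraic multiplicity = 5, geometric multiplicity = 3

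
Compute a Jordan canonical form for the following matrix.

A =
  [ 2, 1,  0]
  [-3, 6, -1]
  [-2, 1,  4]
J_3(4)

The characteristic polynomial is
  det(x·I − A) = x^3 - 12*x^2 + 48*x - 64 = (x - 4)^3

Eigenvalues and multiplicities (the geometric multiplicity of λ is n − rank(A − λI), which equals the number of Jordan blocks for λ):
  λ = 4: algebraic multiplicity = 3, geometric multiplicity = 1

Determining the block sizes for each eigenvalue:
  λ = 4: one block (gm = 1), so the single block has size am = 3 → block sizes [3]

Assembling the blocks gives a Jordan form
J =
  [4, 1, 0]
  [0, 4, 1]
  [0, 0, 4]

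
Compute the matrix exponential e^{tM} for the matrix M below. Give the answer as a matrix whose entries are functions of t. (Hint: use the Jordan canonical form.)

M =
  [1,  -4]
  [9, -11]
e^{tM} =
  [6*t*exp(-5*t) + exp(-5*t), -4*t*exp(-5*t)]
  [9*t*exp(-5*t), -6*t*exp(-5*t) + exp(-5*t)]

Strategy: write M = P · J · P⁻¹ where J is a Jordan canonical form, so e^{tM} = P · e^{tJ} · P⁻¹, and e^{tJ} can be computed block-by-block.

M has Jordan form
J =
  [-5,  1]
  [ 0, -5]
(up to reordering of blocks).

Per-block formulas:
  For a 2×2 Jordan block J_2(-5): exp(t · J_2(-5)) = e^(-5t)·(I + t·N), where N is the 2×2 nilpotent shift.

After assembling e^{tJ} and conjugating by P, we get:

e^{tM} =
  [6*t*exp(-5*t) + exp(-5*t), -4*t*exp(-5*t)]
  [9*t*exp(-5*t), -6*t*exp(-5*t) + exp(-5*t)]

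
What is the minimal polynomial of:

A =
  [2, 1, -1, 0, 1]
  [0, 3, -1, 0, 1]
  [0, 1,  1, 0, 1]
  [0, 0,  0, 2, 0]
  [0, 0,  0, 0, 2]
x^2 - 4*x + 4

The characteristic polynomial is χ_A(x) = (x - 2)^5, so the eigenvalues are known. The minimal polynomial is
  m_A(x) = Π_λ (x − λ)^{k_λ}
where k_λ is the size of the *largest* Jordan block for λ (equivalently, the smallest k with (A − λI)^k v = 0 for every generalised eigenvector v of λ).

  λ = 2: largest Jordan block has size 2, contributing (x − 2)^2

So m_A(x) = (x - 2)^2 = x^2 - 4*x + 4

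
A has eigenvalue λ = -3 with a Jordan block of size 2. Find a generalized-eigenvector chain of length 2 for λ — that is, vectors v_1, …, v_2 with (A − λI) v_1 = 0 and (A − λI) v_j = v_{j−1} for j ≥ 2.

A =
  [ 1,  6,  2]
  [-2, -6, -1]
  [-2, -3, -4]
A Jordan chain for λ = -3 of length 2:
v_1 = (4, -2, -2)ᵀ
v_2 = (1, 0, 0)ᵀ

Let N = A − (-3)·I. We want v_2 with N^2 v_2 = 0 but N^1 v_2 ≠ 0; then v_{j-1} := N · v_j for j = 2, …, 2.

Pick v_2 = (1, 0, 0)ᵀ.
Then v_1 = N · v_2 = (4, -2, -2)ᵀ.

Sanity check: (A − (-3)·I) v_1 = (0, 0, 0)ᵀ = 0. ✓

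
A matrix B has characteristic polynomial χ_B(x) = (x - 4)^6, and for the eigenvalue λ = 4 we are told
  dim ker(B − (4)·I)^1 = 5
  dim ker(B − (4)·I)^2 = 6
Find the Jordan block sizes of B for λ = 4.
Block sizes for λ = 4: [2, 1, 1, 1, 1]

From the dimensions of kernels of powers, the number of Jordan blocks of size at least j is d_j − d_{j−1} where d_j = dim ker(N^j) (with d_0 = 0). Computing the differences gives [5, 1].
The number of blocks of size exactly k is (#blocks of size ≥ k) − (#blocks of size ≥ k + 1), so the partition is: 4 block(s) of size 1, 1 block(s) of size 2.
In nonincreasing order the block sizes are [2, 1, 1, 1, 1].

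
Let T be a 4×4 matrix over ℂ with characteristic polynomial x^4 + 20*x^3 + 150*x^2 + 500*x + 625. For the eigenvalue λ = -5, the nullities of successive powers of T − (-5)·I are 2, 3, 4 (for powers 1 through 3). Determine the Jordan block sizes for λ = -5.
Block sizes for λ = -5: [3, 1]

From the dimensions of kernels of powers, the number of Jordan blocks of size at least j is d_j − d_{j−1} where d_j = dim ker(N^j) (with d_0 = 0). Computing the differences gives [2, 1, 1].
The number of blocks of size exactly k is (#blocks of size ≥ k) − (#blocks of size ≥ k + 1), so the partition is: 1 block(s) of size 1, 1 block(s) of size 3.
In nonincreasing order the block sizes are [3, 1].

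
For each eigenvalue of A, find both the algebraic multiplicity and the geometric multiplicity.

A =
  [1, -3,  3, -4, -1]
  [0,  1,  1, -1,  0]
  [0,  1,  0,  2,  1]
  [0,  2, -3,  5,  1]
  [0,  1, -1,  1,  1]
λ = 1: alg = 2, geom = 2; λ = 2: alg = 3, geom = 1

Step 1 — factor the characteristic polynomial to read off the algebraic multiplicities:
  χ_A(x) = (x - 2)^3*(x - 1)^2

Step 2 — compute geometric multiplicities via the rank-nullity identity g(λ) = n − rank(A − λI):
  rank(A − (1)·I) = 3, so dim ker(A − (1)·I) = n − 3 = 2
  rank(A − (2)·I) = 4, so dim ker(A − (2)·I) = n − 4 = 1

Summary:
  λ = 1: algebraic multiplicity = 2, geometric multiplicity = 2
  λ = 2: algebraic multiplicity = 3, geometric multiplicity = 1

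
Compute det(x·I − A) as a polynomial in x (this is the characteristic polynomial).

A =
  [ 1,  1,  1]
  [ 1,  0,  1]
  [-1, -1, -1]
x^3

Expanding det(x·I − A) (e.g. by cofactor expansion or by noting that A is similar to its Jordan form J, which has the same characteristic polynomial as A) gives
  χ_A(x) = x^3
which factors as x^3. The eigenvalues (with algebraic multiplicities) are λ = 0 with multiplicity 3.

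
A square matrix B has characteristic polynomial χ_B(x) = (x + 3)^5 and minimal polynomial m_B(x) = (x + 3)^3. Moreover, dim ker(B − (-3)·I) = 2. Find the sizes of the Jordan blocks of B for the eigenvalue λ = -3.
Block sizes for λ = -3: [3, 2]

Step 1 — from the characteristic polynomial, algebraic multiplicity of λ = -3 is 5. From dim ker(B − (-3)·I) = 2, there are exactly 2 Jordan blocks for λ = -3.
Step 2 — from the minimal polynomial, the factor (x + 3)^3 tells us the largest block for λ = -3 has size 3.
Step 3 — with total size 5, 2 blocks, and largest block 3, the block sizes (in nonincreasing order) are [3, 2].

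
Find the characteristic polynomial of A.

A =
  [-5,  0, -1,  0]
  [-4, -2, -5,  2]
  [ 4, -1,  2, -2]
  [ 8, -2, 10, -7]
x^4 + 12*x^3 + 54*x^2 + 108*x + 81

Expanding det(x·I − A) (e.g. by cofactor expansion or by noting that A is similar to its Jordan form J, which has the same characteristic polynomial as A) gives
  χ_A(x) = x^4 + 12*x^3 + 54*x^2 + 108*x + 81
which factors as (x + 3)^4. The eigenvalues (with algebraic multiplicities) are λ = -3 with multiplicity 4.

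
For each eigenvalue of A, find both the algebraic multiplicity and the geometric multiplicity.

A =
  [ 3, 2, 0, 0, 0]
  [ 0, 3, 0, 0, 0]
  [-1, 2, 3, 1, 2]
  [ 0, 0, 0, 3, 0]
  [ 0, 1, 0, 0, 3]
λ = 3: alg = 5, geom = 3

Step 1 — factor the characteristic polynomial to read off the algebraic multiplicities:
  χ_A(x) = (x - 3)^5

Step 2 — compute geometric multiplicities via the rank-nullity identity g(λ) = n − rank(A − λI):
  rank(A − (3)·I) = 2, so dim ker(A − (3)·I) = n − 2 = 3

Summary:
  λ = 3: algebraic multiplicity = 5, geometric multiplicity = 3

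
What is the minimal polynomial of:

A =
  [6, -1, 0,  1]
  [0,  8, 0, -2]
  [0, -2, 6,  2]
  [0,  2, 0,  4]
x^2 - 12*x + 36

The characteristic polynomial is χ_A(x) = (x - 6)^4, so the eigenvalues are known. The minimal polynomial is
  m_A(x) = Π_λ (x − λ)^{k_λ}
where k_λ is the size of the *largest* Jordan block for λ (equivalently, the smallest k with (A − λI)^k v = 0 for every generalised eigenvector v of λ).

  λ = 6: largest Jordan block has size 2, contributing (x − 6)^2

So m_A(x) = (x - 6)^2 = x^2 - 12*x + 36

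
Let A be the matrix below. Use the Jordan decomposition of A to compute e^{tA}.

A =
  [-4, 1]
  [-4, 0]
e^{tA} =
  [-2*t*exp(-2*t) + exp(-2*t), t*exp(-2*t)]
  [-4*t*exp(-2*t), 2*t*exp(-2*t) + exp(-2*t)]

Strategy: write A = P · J · P⁻¹ where J is a Jordan canonical form, so e^{tA} = P · e^{tJ} · P⁻¹, and e^{tJ} can be computed block-by-block.

A has Jordan form
J =
  [-2,  1]
  [ 0, -2]
(up to reordering of blocks).

Per-block formulas:
  For a 2×2 Jordan block J_2(-2): exp(t · J_2(-2)) = e^(-2t)·(I + t·N), where N is the 2×2 nilpotent shift.

After assembling e^{tJ} and conjugating by P, we get:

e^{tA} =
  [-2*t*exp(-2*t) + exp(-2*t), t*exp(-2*t)]
  [-4*t*exp(-2*t), 2*t*exp(-2*t) + exp(-2*t)]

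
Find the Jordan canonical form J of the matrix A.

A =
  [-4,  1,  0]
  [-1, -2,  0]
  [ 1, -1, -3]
J_2(-3) ⊕ J_1(-3)

The characteristic polynomial is
  det(x·I − A) = x^3 + 9*x^2 + 27*x + 27 = (x + 3)^3

Eigenvalues and multiplicities (the geometric multiplicity of λ is n − rank(A − λI), which equals the number of Jordan blocks for λ):
  λ = -3: algebraic multiplicity = 3, geometric multiplicity = 2

Determining the block sizes for each eigenvalue:
  λ = -3: 2 blocks summing to 3 forces exactly one block of size 2 and the rest size 1 → block sizes [2, 1]

Assembling the blocks gives a Jordan form
J =
  [-3,  1,  0]
  [ 0, -3,  0]
  [ 0,  0, -3]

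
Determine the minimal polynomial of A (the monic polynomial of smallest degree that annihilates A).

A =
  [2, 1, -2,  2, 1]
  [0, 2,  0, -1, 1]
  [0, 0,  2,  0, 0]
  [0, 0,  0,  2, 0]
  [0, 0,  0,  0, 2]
x^3 - 6*x^2 + 12*x - 8

The characteristic polynomial is χ_A(x) = (x - 2)^5, so the eigenvalues are known. The minimal polynomial is
  m_A(x) = Π_λ (x − λ)^{k_λ}
where k_λ is the size of the *largest* Jordan block for λ (equivalently, the smallest k with (A − λI)^k v = 0 for every generalised eigenvector v of λ).

  λ = 2: largest Jordan block has size 3, contributing (x − 2)^3

So m_A(x) = (x - 2)^3 = x^3 - 6*x^2 + 12*x - 8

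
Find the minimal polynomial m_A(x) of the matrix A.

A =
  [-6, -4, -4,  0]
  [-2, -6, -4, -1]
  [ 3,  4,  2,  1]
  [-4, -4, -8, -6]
x^2 + 8*x + 16

The characteristic polynomial is χ_A(x) = (x + 4)^4, so the eigenvalues are known. The minimal polynomial is
  m_A(x) = Π_λ (x − λ)^{k_λ}
where k_λ is the size of the *largest* Jordan block for λ (equivalently, the smallest k with (A − λI)^k v = 0 for every generalised eigenvector v of λ).

  λ = -4: largest Jordan block has size 2, contributing (x + 4)^2

So m_A(x) = (x + 4)^2 = x^2 + 8*x + 16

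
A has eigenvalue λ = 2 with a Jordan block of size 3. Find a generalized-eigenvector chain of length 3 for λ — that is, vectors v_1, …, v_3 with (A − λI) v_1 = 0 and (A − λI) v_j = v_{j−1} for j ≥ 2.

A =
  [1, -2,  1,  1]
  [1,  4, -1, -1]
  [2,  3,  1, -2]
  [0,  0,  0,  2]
A Jordan chain for λ = 2 of length 3:
v_1 = (1, -1, -1, 0)ᵀ
v_2 = (-1, 1, 2, 0)ᵀ
v_3 = (1, 0, 0, 0)ᵀ

Let N = A − (2)·I. We want v_3 with N^3 v_3 = 0 but N^2 v_3 ≠ 0; then v_{j-1} := N · v_j for j = 3, …, 2.

Pick v_3 = (1, 0, 0, 0)ᵀ.
Then v_2 = N · v_3 = (-1, 1, 2, 0)ᵀ.
Then v_1 = N · v_2 = (1, -1, -1, 0)ᵀ.

Sanity check: (A − (2)·I) v_1 = (0, 0, 0, 0)ᵀ = 0. ✓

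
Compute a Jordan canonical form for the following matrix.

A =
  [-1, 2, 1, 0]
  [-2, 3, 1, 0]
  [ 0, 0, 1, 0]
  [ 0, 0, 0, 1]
J_2(1) ⊕ J_1(1) ⊕ J_1(1)

The characteristic polynomial is
  det(x·I − A) = x^4 - 4*x^3 + 6*x^2 - 4*x + 1 = (x - 1)^4

Eigenvalues and multiplicities (the geometric multiplicity of λ is n − rank(A − λI), which equals the number of Jordan blocks for λ):
  λ = 1: algebraic multiplicity = 4, geometric multiplicity = 3

Determining the block sizes for each eigenvalue:
  λ = 1: 3 blocks summing to 4 forces exactly one block of size 2 and the rest size 1 → block sizes [2, 1, 1]

Assembling the blocks gives a Jordan form
J =
  [1, 1, 0, 0]
  [0, 1, 0, 0]
  [0, 0, 1, 0]
  [0, 0, 0, 1]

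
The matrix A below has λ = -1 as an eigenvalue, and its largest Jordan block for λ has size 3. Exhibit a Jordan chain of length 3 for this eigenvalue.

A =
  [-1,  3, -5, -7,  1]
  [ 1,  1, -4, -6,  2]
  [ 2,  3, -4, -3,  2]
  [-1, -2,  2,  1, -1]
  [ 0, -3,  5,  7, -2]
A Jordan chain for λ = -1 of length 3:
v_1 = (2, 1, 3, -2, -2)ᵀ
v_2 = (3, 2, 3, -2, -3)ᵀ
v_3 = (0, 1, 0, 0, 0)ᵀ

Let N = A − (-1)·I. We want v_3 with N^3 v_3 = 0 but N^2 v_3 ≠ 0; then v_{j-1} := N · v_j for j = 3, …, 2.

Pick v_3 = (0, 1, 0, 0, 0)ᵀ.
Then v_2 = N · v_3 = (3, 2, 3, -2, -3)ᵀ.
Then v_1 = N · v_2 = (2, 1, 3, -2, -2)ᵀ.

Sanity check: (A − (-1)·I) v_1 = (0, 0, 0, 0, 0)ᵀ = 0. ✓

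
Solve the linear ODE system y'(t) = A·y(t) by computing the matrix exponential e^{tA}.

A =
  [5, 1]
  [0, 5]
e^{tA} =
  [exp(5*t), t*exp(5*t)]
  [0, exp(5*t)]

Strategy: write A = P · J · P⁻¹ where J is a Jordan canonical form, so e^{tA} = P · e^{tJ} · P⁻¹, and e^{tJ} can be computed block-by-block.

A has Jordan form
J =
  [5, 1]
  [0, 5]
(up to reordering of blocks).

Per-block formulas:
  For a 2×2 Jordan block J_2(5): exp(t · J_2(5)) = e^(5t)·(I + t·N), where N is the 2×2 nilpotent shift.

After assembling e^{tJ} and conjugating by P, we get:

e^{tA} =
  [exp(5*t), t*exp(5*t)]
  [0, exp(5*t)]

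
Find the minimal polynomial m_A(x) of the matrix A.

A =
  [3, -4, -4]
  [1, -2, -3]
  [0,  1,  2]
x^3 - 3*x^2 + 3*x - 1

The characteristic polynomial is χ_A(x) = (x - 1)^3, so the eigenvalues are known. The minimal polynomial is
  m_A(x) = Π_λ (x − λ)^{k_λ}
where k_λ is the size of the *largest* Jordan block for λ (equivalently, the smallest k with (A − λI)^k v = 0 for every generalised eigenvector v of λ).

  λ = 1: largest Jordan block has size 3, contributing (x − 1)^3

So m_A(x) = (x - 1)^3 = x^3 - 3*x^2 + 3*x - 1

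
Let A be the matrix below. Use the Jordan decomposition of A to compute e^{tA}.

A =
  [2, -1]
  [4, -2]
e^{tA} =
  [2*t + 1, -t]
  [4*t, 1 - 2*t]

Strategy: write A = P · J · P⁻¹ where J is a Jordan canonical form, so e^{tA} = P · e^{tJ} · P⁻¹, and e^{tJ} can be computed block-by-block.

A has Jordan form
J =
  [0, 1]
  [0, 0]
(up to reordering of blocks).

Per-block formulas:
  For a 2×2 Jordan block J_2(0): exp(t · J_2(0)) = e^(0t)·(I + t·N), where N is the 2×2 nilpotent shift.

After assembling e^{tJ} and conjugating by P, we get:

e^{tA} =
  [2*t + 1, -t]
  [4*t, 1 - 2*t]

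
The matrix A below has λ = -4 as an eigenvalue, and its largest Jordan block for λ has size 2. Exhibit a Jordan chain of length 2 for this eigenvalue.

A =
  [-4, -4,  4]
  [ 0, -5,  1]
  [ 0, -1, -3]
A Jordan chain for λ = -4 of length 2:
v_1 = (-4, -1, -1)ᵀ
v_2 = (0, 1, 0)ᵀ

Let N = A − (-4)·I. We want v_2 with N^2 v_2 = 0 but N^1 v_2 ≠ 0; then v_{j-1} := N · v_j for j = 2, …, 2.

Pick v_2 = (0, 1, 0)ᵀ.
Then v_1 = N · v_2 = (-4, -1, -1)ᵀ.

Sanity check: (A − (-4)·I) v_1 = (0, 0, 0)ᵀ = 0. ✓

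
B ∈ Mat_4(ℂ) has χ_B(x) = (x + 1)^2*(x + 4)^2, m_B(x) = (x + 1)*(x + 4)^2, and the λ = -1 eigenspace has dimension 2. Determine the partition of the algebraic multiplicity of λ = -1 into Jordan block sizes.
Block sizes for λ = -1: [1, 1]

Step 1 — from the characteristic polynomial, algebraic multiplicity of λ = -1 is 2. From dim ker(B − (-1)·I) = 2, there are exactly 2 Jordan blocks for λ = -1.
Step 2 — from the minimal polynomial, the factor (x + 1) tells us the largest block for λ = -1 has size 1.
Step 3 — with total size 2, 2 blocks, and largest block 1, the block sizes (in nonincreasing order) are [1, 1].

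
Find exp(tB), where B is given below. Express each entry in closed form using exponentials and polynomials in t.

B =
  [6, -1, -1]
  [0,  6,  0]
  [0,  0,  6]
e^{tB} =
  [exp(6*t), -t*exp(6*t), -t*exp(6*t)]
  [0, exp(6*t), 0]
  [0, 0, exp(6*t)]

Strategy: write B = P · J · P⁻¹ where J is a Jordan canonical form, so e^{tB} = P · e^{tJ} · P⁻¹, and e^{tJ} can be computed block-by-block.

B has Jordan form
J =
  [6, 1, 0]
  [0, 6, 0]
  [0, 0, 6]
(up to reordering of blocks).

Per-block formulas:
  For a 1×1 block at λ = 6: exp(t · [6]) = [e^(6t)].
  For a 2×2 Jordan block J_2(6): exp(t · J_2(6)) = e^(6t)·(I + t·N), where N is the 2×2 nilpotent shift.

After assembling e^{tJ} and conjugating by P, we get:

e^{tB} =
  [exp(6*t), -t*exp(6*t), -t*exp(6*t)]
  [0, exp(6*t), 0]
  [0, 0, exp(6*t)]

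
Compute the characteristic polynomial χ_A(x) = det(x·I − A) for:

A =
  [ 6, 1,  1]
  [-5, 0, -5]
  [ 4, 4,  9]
x^3 - 15*x^2 + 75*x - 125

Expanding det(x·I − A) (e.g. by cofactor expansion or by noting that A is similar to its Jordan form J, which has the same characteristic polynomial as A) gives
  χ_A(x) = x^3 - 15*x^2 + 75*x - 125
which factors as (x - 5)^3. The eigenvalues (with algebraic multiplicities) are λ = 5 with multiplicity 3.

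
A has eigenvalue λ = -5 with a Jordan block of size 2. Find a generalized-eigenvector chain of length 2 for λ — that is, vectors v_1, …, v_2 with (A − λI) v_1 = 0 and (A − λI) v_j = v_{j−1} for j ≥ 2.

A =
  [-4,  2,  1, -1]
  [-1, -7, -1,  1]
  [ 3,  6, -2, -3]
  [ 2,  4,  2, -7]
A Jordan chain for λ = -5 of length 2:
v_1 = (1, -1, 3, 2)ᵀ
v_2 = (1, 0, 0, 0)ᵀ

Let N = A − (-5)·I. We want v_2 with N^2 v_2 = 0 but N^1 v_2 ≠ 0; then v_{j-1} := N · v_j for j = 2, …, 2.

Pick v_2 = (1, 0, 0, 0)ᵀ.
Then v_1 = N · v_2 = (1, -1, 3, 2)ᵀ.

Sanity check: (A − (-5)·I) v_1 = (0, 0, 0, 0)ᵀ = 0. ✓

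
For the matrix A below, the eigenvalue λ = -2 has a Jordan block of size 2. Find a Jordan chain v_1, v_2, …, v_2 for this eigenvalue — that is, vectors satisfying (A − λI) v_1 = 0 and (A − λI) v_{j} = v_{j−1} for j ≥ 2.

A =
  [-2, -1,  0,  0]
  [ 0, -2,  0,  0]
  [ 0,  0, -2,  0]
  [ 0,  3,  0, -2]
A Jordan chain for λ = -2 of length 2:
v_1 = (-1, 0, 0, 3)ᵀ
v_2 = (0, 1, 0, 0)ᵀ

Let N = A − (-2)·I. We want v_2 with N^2 v_2 = 0 but N^1 v_2 ≠ 0; then v_{j-1} := N · v_j for j = 2, …, 2.

Pick v_2 = (0, 1, 0, 0)ᵀ.
Then v_1 = N · v_2 = (-1, 0, 0, 3)ᵀ.

Sanity check: (A − (-2)·I) v_1 = (0, 0, 0, 0)ᵀ = 0. ✓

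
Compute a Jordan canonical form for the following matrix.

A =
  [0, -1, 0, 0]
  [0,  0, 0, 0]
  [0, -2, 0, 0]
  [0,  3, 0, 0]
J_2(0) ⊕ J_1(0) ⊕ J_1(0)

The characteristic polynomial is
  det(x·I − A) = x^4

Eigenvalues and multiplicities (the geometric multiplicity of λ is n − rank(A − λI), which equals the number of Jordan blocks for λ):
  λ = 0: algebraic multiplicity = 4, geometric multiplicity = 3

Determining the block sizes for each eigenvalue:
  λ = 0: 3 blocks summing to 4 forces exactly one block of size 2 and the rest size 1 → block sizes [2, 1, 1]

Assembling the blocks gives a Jordan form
J =
  [0, 1, 0, 0]
  [0, 0, 0, 0]
  [0, 0, 0, 0]
  [0, 0, 0, 0]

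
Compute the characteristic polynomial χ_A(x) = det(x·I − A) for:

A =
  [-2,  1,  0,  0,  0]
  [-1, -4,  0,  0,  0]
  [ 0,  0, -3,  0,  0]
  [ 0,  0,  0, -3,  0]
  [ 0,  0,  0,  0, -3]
x^5 + 15*x^4 + 90*x^3 + 270*x^2 + 405*x + 243

Expanding det(x·I − A) (e.g. by cofactor expansion or by noting that A is similar to its Jordan form J, which has the same characteristic polynomial as A) gives
  χ_A(x) = x^5 + 15*x^4 + 90*x^3 + 270*x^2 + 405*x + 243
which factors as (x + 3)^5. The eigenvalues (with algebraic multiplicities) are λ = -3 with multiplicity 5.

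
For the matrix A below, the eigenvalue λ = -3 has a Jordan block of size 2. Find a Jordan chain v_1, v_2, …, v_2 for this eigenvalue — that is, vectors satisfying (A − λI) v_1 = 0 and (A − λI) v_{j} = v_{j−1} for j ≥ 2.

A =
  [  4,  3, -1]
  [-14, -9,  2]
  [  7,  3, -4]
A Jordan chain for λ = -3 of length 2:
v_1 = (7, -14, 7)ᵀ
v_2 = (1, 0, 0)ᵀ

Let N = A − (-3)·I. We want v_2 with N^2 v_2 = 0 but N^1 v_2 ≠ 0; then v_{j-1} := N · v_j for j = 2, …, 2.

Pick v_2 = (1, 0, 0)ᵀ.
Then v_1 = N · v_2 = (7, -14, 7)ᵀ.

Sanity check: (A − (-3)·I) v_1 = (0, 0, 0)ᵀ = 0. ✓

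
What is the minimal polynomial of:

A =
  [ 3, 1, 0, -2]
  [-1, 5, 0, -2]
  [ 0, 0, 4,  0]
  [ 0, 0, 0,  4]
x^2 - 8*x + 16

The characteristic polynomial is χ_A(x) = (x - 4)^4, so the eigenvalues are known. The minimal polynomial is
  m_A(x) = Π_λ (x − λ)^{k_λ}
where k_λ is the size of the *largest* Jordan block for λ (equivalently, the smallest k with (A − λI)^k v = 0 for every generalised eigenvector v of λ).

  λ = 4: largest Jordan block has size 2, contributing (x − 4)^2

So m_A(x) = (x - 4)^2 = x^2 - 8*x + 16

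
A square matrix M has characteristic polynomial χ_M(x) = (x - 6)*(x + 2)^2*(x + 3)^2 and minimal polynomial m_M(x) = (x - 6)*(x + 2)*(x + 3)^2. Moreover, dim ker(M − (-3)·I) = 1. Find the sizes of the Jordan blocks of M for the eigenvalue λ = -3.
Block sizes for λ = -3: [2]

Step 1 — from the characteristic polynomial, algebraic multiplicity of λ = -3 is 2. From dim ker(M − (-3)·I) = 1, there are exactly 1 Jordan blocks for λ = -3.
Step 2 — from the minimal polynomial, the factor (x + 3)^2 tells us the largest block for λ = -3 has size 2.
Step 3 — with total size 2, 1 blocks, and largest block 2, the block sizes (in nonincreasing order) are [2].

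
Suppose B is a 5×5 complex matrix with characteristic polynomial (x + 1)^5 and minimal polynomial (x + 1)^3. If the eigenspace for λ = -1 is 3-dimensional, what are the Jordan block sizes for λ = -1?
Block sizes for λ = -1: [3, 1, 1]

Step 1 — from the characteristic polynomial, algebraic multiplicity of λ = -1 is 5. From dim ker(B − (-1)·I) = 3, there are exactly 3 Jordan blocks for λ = -1.
Step 2 — from the minimal polynomial, the factor (x + 1)^3 tells us the largest block for λ = -1 has size 3.
Step 3 — with total size 5, 3 blocks, and largest block 3, the block sizes (in nonincreasing order) are [3, 1, 1].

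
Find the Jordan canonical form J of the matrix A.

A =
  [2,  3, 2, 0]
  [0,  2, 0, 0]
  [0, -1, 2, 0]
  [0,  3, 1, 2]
J_3(2) ⊕ J_1(2)

The characteristic polynomial is
  det(x·I − A) = x^4 - 8*x^3 + 24*x^2 - 32*x + 16 = (x - 2)^4

Eigenvalues and multiplicities (the geometric multiplicity of λ is n − rank(A − λI), which equals the number of Jordan blocks for λ):
  λ = 2: algebraic multiplicity = 4, geometric multiplicity = 2

Determining the block sizes for each eigenvalue:
  λ = 2: with am = 4 and gm = 2, the partition is not yet determined (e.g. several partitions of 4 into 2 parts exist). Let N = A − (2)·I. Computing rank(N^1) = 2, rank(N^2) = 1, rank(N^3) = 0; the number of blocks of size ≥ j is rank(N^{j−1}) − rank(N^j), giving [2, 1, 1]. So we have 1 block(s) of size 3, 1 block(s) of size 1 → block sizes [3, 1]

Assembling the blocks gives a Jordan form
J =
  [2, 1, 0, 0]
  [0, 2, 1, 0]
  [0, 0, 2, 0]
  [0, 0, 0, 2]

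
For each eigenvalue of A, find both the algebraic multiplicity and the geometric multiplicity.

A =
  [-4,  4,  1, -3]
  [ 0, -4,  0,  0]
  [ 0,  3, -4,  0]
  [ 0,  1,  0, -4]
λ = -4: alg = 4, geom = 2

Step 1 — factor the characteristic polynomial to read off the algebraic multiplicities:
  χ_A(x) = (x + 4)^4

Step 2 — compute geometric multiplicities via the rank-nullity identity g(λ) = n − rank(A − λI):
  rank(A − (-4)·I) = 2, so dim ker(A − (-4)·I) = n − 2 = 2

Summary:
  λ = -4: algebraic multiplicity = 4, geometric multiplicity = 2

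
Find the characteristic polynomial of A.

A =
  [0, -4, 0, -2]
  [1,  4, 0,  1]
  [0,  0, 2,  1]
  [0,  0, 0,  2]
x^4 - 8*x^3 + 24*x^2 - 32*x + 16

Expanding det(x·I − A) (e.g. by cofactor expansion or by noting that A is similar to its Jordan form J, which has the same characteristic polynomial as A) gives
  χ_A(x) = x^4 - 8*x^3 + 24*x^2 - 32*x + 16
which factors as (x - 2)^4. The eigenvalues (with algebraic multiplicities) are λ = 2 with multiplicity 4.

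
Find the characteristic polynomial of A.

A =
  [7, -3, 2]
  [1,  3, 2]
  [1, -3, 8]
x^3 - 18*x^2 + 108*x - 216

Expanding det(x·I − A) (e.g. by cofactor expansion or by noting that A is similar to its Jordan form J, which has the same characteristic polynomial as A) gives
  χ_A(x) = x^3 - 18*x^2 + 108*x - 216
which factors as (x - 6)^3. The eigenvalues (with algebraic multiplicities) are λ = 6 with multiplicity 3.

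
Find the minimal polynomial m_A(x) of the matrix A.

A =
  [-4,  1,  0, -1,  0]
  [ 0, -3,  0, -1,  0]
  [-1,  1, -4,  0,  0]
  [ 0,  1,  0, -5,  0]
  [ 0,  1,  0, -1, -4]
x^2 + 8*x + 16

The characteristic polynomial is χ_A(x) = (x + 4)^5, so the eigenvalues are known. The minimal polynomial is
  m_A(x) = Π_λ (x − λ)^{k_λ}
where k_λ is the size of the *largest* Jordan block for λ (equivalently, the smallest k with (A − λI)^k v = 0 for every generalised eigenvector v of λ).

  λ = -4: largest Jordan block has size 2, contributing (x + 4)^2

So m_A(x) = (x + 4)^2 = x^2 + 8*x + 16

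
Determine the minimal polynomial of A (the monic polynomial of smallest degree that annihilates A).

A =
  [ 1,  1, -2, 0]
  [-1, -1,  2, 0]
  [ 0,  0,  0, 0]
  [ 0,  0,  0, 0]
x^2

The characteristic polynomial is χ_A(x) = x^4, so the eigenvalues are known. The minimal polynomial is
  m_A(x) = Π_λ (x − λ)^{k_λ}
where k_λ is the size of the *largest* Jordan block for λ (equivalently, the smallest k with (A − λI)^k v = 0 for every generalised eigenvector v of λ).

  λ = 0: largest Jordan block has size 2, contributing (x − 0)^2

So m_A(x) = x^2 = x^2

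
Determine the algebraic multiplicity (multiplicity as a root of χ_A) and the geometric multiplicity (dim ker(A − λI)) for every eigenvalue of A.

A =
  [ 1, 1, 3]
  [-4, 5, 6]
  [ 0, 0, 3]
λ = 3: alg = 3, geom = 2

Step 1 — factor the characteristic polynomial to read off the algebraic multiplicities:
  χ_A(x) = (x - 3)^3

Step 2 — compute geometric multiplicities via the rank-nullity identity g(λ) = n − rank(A − λI):
  rank(A − (3)·I) = 1, so dim ker(A − (3)·I) = n − 1 = 2

Summary:
  λ = 3: algebraic multiplicity = 3, geometric multiplicity = 2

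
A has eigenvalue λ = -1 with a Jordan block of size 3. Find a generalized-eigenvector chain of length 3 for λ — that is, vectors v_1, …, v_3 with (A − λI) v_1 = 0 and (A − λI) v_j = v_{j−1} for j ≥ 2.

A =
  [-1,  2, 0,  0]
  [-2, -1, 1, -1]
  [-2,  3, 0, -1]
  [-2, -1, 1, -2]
A Jordan chain for λ = -1 of length 3:
v_1 = (-4, 0, -6, 2)ᵀ
v_2 = (0, -2, -2, -2)ᵀ
v_3 = (1, 0, 0, 0)ᵀ

Let N = A − (-1)·I. We want v_3 with N^3 v_3 = 0 but N^2 v_3 ≠ 0; then v_{j-1} := N · v_j for j = 3, …, 2.

Pick v_3 = (1, 0, 0, 0)ᵀ.
Then v_2 = N · v_3 = (0, -2, -2, -2)ᵀ.
Then v_1 = N · v_2 = (-4, 0, -6, 2)ᵀ.

Sanity check: (A − (-1)·I) v_1 = (0, 0, 0, 0)ᵀ = 0. ✓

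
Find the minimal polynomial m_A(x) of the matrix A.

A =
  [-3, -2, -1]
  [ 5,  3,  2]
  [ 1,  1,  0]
x^3

The characteristic polynomial is χ_A(x) = x^3, so the eigenvalues are known. The minimal polynomial is
  m_A(x) = Π_λ (x − λ)^{k_λ}
where k_λ is the size of the *largest* Jordan block for λ (equivalently, the smallest k with (A − λI)^k v = 0 for every generalised eigenvector v of λ).

  λ = 0: largest Jordan block has size 3, contributing (x − 0)^3

So m_A(x) = x^3 = x^3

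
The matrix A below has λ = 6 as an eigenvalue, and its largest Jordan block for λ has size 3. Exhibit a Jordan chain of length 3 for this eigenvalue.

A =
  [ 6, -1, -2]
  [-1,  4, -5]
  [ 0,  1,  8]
A Jordan chain for λ = 6 of length 3:
v_1 = (1, 2, -1)ᵀ
v_2 = (0, -1, 0)ᵀ
v_3 = (1, 0, 0)ᵀ

Let N = A − (6)·I. We want v_3 with N^3 v_3 = 0 but N^2 v_3 ≠ 0; then v_{j-1} := N · v_j for j = 3, …, 2.

Pick v_3 = (1, 0, 0)ᵀ.
Then v_2 = N · v_3 = (0, -1, 0)ᵀ.
Then v_1 = N · v_2 = (1, 2, -1)ᵀ.

Sanity check: (A − (6)·I) v_1 = (0, 0, 0)ᵀ = 0. ✓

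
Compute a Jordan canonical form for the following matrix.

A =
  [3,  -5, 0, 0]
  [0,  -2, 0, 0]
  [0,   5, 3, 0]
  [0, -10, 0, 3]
J_1(-2) ⊕ J_1(3) ⊕ J_1(3) ⊕ J_1(3)

The characteristic polynomial is
  det(x·I − A) = x^4 - 7*x^3 + 9*x^2 + 27*x - 54 = (x - 3)^3*(x + 2)

Eigenvalues and multiplicities (the geometric multiplicity of λ is n − rank(A − λI), which equals the number of Jordan blocks for λ):
  λ = -2: algebraic multiplicity = 1, geometric multiplicity = 1
  λ = 3: algebraic multiplicity = 3, geometric multiplicity = 3

Determining the block sizes for each eigenvalue:
  λ = -2: one block (gm = 1), so the single block has size am = 1 → block sizes [1]
  λ = 3: gm = am = 3, so every block has size 1 → block sizes [1, 1, 1]

Assembling the blocks gives a Jordan form
J =
  [-2, 0, 0, 0]
  [ 0, 3, 0, 0]
  [ 0, 0, 3, 0]
  [ 0, 0, 0, 3]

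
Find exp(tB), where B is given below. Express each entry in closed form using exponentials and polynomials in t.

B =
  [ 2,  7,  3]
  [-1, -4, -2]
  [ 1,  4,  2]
e^{tB} =
  [2*t + 1, -t^2 + 7*t, -t^2 + 3*t]
  [-t, t^2/2 - 4*t + 1, t^2/2 - 2*t]
  [t, -t^2/2 + 4*t, -t^2/2 + 2*t + 1]

Strategy: write B = P · J · P⁻¹ where J is a Jordan canonical form, so e^{tB} = P · e^{tJ} · P⁻¹, and e^{tJ} can be computed block-by-block.

B has Jordan form
J =
  [0, 1, 0]
  [0, 0, 1]
  [0, 0, 0]
(up to reordering of blocks).

Per-block formulas:
  For a 3×3 Jordan block J_3(0): exp(t · J_3(0)) = e^(0t)·(I + t·N + (t^2/2)·N^2), where N is the 3×3 nilpotent shift.

After assembling e^{tJ} and conjugating by P, we get:

e^{tB} =
  [2*t + 1, -t^2 + 7*t, -t^2 + 3*t]
  [-t, t^2/2 - 4*t + 1, t^2/2 - 2*t]
  [t, -t^2/2 + 4*t, -t^2/2 + 2*t + 1]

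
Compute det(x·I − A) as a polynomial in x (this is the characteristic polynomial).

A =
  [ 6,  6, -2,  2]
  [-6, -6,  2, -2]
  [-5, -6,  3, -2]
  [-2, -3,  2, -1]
x^4 - 2*x^3 + x^2

Expanding det(x·I − A) (e.g. by cofactor expansion or by noting that A is similar to its Jordan form J, which has the same characteristic polynomial as A) gives
  χ_A(x) = x^4 - 2*x^3 + x^2
which factors as x^2*(x - 1)^2. The eigenvalues (with algebraic multiplicities) are λ = 0 with multiplicity 2, λ = 1 with multiplicity 2.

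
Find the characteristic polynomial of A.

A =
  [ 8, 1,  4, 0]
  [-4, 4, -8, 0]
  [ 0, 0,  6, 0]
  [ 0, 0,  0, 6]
x^4 - 24*x^3 + 216*x^2 - 864*x + 1296

Expanding det(x·I − A) (e.g. by cofactor expansion or by noting that A is similar to its Jordan form J, which has the same characteristic polynomial as A) gives
  χ_A(x) = x^4 - 24*x^3 + 216*x^2 - 864*x + 1296
which factors as (x - 6)^4. The eigenvalues (with algebraic multiplicities) are λ = 6 with multiplicity 4.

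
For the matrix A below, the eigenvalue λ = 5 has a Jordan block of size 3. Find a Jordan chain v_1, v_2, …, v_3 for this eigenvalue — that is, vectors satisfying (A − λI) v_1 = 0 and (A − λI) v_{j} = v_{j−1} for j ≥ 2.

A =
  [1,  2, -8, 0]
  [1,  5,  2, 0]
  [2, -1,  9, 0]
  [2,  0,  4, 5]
A Jordan chain for λ = 5 of length 3:
v_1 = (2, 0, -1, 0)ᵀ
v_2 = (-4, 1, 2, 2)ᵀ
v_3 = (1, 0, 0, 0)ᵀ

Let N = A − (5)·I. We want v_3 with N^3 v_3 = 0 but N^2 v_3 ≠ 0; then v_{j-1} := N · v_j for j = 3, …, 2.

Pick v_3 = (1, 0, 0, 0)ᵀ.
Then v_2 = N · v_3 = (-4, 1, 2, 2)ᵀ.
Then v_1 = N · v_2 = (2, 0, -1, 0)ᵀ.

Sanity check: (A − (5)·I) v_1 = (0, 0, 0, 0)ᵀ = 0. ✓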